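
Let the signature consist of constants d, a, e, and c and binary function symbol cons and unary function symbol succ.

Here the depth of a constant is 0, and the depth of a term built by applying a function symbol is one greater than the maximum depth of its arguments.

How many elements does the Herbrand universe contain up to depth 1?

24

Let N_k = |{terms of depth ≤ k}|. Then N_0 = 4 and N_k = 4 + N_{k-1}^2 + N_{k-1} for k ≥ 1 (one summand per function symbol, arity giving the exponent).
N_0 = 4
N_1 = 4 + 4^2 + 4 = 24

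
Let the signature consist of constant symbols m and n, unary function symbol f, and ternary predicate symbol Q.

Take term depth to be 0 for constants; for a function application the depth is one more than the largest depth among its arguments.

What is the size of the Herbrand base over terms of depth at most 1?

64

First count ground terms of depth ≤ 1.
If N_k denotes the number of depth-≤k ground terms, the 2 constants give N_0 = 2, and each function symbol of arity r contributes N_{k-1}^r new terms at level k: N_k = 2 + N_{k-1}.
N_0 = 2
N_1 = 2 + 2 = 4
So |H| = 4.
Ground atoms are formed by filling each argument slot of a predicate with a term from H, so an r-ary predicate gives |H|^r atoms:
  Q: 4^3 = 64
Total ground atoms: 64.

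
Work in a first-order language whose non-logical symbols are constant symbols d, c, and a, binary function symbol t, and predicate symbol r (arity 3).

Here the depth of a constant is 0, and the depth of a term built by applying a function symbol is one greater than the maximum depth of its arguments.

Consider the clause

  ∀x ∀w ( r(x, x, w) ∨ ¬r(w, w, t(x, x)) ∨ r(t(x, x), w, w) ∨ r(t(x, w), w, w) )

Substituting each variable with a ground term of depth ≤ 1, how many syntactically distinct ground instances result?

Ground terms of depth ≤ 1:
  Write N_k for the number of ground terms of depth ≤ k. A term of depth ≤ k is either a constant or a function symbol applied to arguments of depth ≤ k−1, so N_k = 3 + N_{k-1}^2.
  N_0 = 3
  N_1 = 3 + 3^2 = 12
  Explicitly: d, c, a, t(d, d), t(d, c), t(d, a), t(c, d), t(c, c), t(c, a), t(a, d), t(a, c), t(a, a).
So there are 12 ground terms available for substitution.
The clause has 2 distinct variables (x, w), each appearing in the body. In the free term algebra distinct substitutions yield syntactically distinct ground instances.
Number of ground instances = 12^2 = 144.

144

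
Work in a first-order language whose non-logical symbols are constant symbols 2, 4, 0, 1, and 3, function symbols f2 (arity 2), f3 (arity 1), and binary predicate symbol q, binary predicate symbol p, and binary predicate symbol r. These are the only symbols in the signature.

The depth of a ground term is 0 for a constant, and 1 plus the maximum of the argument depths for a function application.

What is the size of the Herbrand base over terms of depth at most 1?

3675

First count ground terms of depth ≤ 1.
Count level by level. With function symbols f2/2, f3/1, the terms of depth ≤ k are the 5 constants together with each function applied to depth-≤(k−1) tuples, so N_k = 5 + N_{k-1}^2 + N_{k-1}.
N_0 = 5
N_1 = 5 + 5^2 + 5 = 35
So |H| = 35.
Ground atoms are formed by filling each argument slot of a predicate with a term from H, so an r-ary predicate gives |H|^r atoms:
  q: 35^2 = 1225;  p: 35^2 = 1225;  r: 35^2 = 1225
Total ground atoms: 1225 + 1225 + 1225 = 3675.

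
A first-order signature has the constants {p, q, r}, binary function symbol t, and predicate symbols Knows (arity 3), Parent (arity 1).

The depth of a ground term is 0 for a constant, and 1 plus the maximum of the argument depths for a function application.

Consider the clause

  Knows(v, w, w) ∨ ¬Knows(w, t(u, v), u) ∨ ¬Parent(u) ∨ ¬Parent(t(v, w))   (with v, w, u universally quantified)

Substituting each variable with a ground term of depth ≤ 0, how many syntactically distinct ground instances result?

27

Ground terms of depth ≤ 0:
  Let N_k = |{terms of depth ≤ k}|. Then N_0 = 3 and N_k = 3 + N_{k-1}^2 for k ≥ 1 (one summand per function symbol, arity giving the exponent).
  N_0 = 3
  Explicitly: p, q, r.
So there are 3 ground terms available for substitution.
There are 3 variables to instantiate (v, w, u), each occurring in at least one literal, so different choices give different ground instances.
Number of ground instances = 3^3 = 27.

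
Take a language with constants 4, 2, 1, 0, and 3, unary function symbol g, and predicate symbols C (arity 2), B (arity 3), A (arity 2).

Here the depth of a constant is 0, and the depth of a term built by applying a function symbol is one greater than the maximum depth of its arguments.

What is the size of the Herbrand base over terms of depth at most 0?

175

First count ground terms of depth ≤ 0.
Let N_k count ground terms of depth at most k. Each non-constant term of depth ≤ k is some function symbol applied to depth-≤(k−1) arguments, giving N_k = 5 + N_{k-1}.
N_0 = 5
Explicitly: 4, 2, 1, 0, 3.
So |H| = 5.
A ground atom is a predicate applied to a tuple of terms from H, so the count is the sum over predicates of |H|^arity:
  C: 5^2 = 25;  B: 5^3 = 125;  A: 5^2 = 25
Total ground atoms: 25 + 125 + 25 = 175.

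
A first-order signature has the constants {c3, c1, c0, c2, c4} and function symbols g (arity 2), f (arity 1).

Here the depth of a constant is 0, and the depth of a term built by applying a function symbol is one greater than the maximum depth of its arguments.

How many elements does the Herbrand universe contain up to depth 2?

Let N_k = |{terms of depth ≤ k}|. Then N_0 = 5 and N_k = 5 + N_{k-1}^2 + N_{k-1} for k ≥ 1 (one summand per function symbol, arity giving the exponent).
N_0 = 5
N_1 = 5 + 5^2 + 5 = 35
N_2 = 5 + 35^2 + 35 = 1265

1265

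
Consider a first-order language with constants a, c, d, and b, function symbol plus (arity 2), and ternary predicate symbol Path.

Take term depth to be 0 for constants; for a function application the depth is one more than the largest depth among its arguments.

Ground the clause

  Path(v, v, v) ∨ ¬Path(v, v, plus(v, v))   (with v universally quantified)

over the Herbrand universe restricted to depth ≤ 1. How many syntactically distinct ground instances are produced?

Ground terms of depth ≤ 1:
  Let N_k count ground terms of depth at most k. Each non-constant term of depth ≤ k is some function symbol applied to depth-≤(k−1) arguments, giving N_k = 4 + N_{k-1}^2.
  N_0 = 4
  N_1 = 4 + 4^2 = 20
So there are 20 ground terms available for substitution.
The body mentions the single quantified variable v; since ground terms form a free algebra, no two substitutions collapse to the same formula.
Number of ground instances = 20.

20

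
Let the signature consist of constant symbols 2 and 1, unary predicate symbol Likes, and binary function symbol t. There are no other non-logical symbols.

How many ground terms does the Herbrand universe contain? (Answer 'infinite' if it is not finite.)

The signature has at least one function symbol (t, arity 2) and at least one constant (2).
Iterating t gives infinitely many distinct ground terms: 2, t(2, 2), t(t(2, 2), t(2, 2)), ...
So the Herbrand universe is infinite.

infinite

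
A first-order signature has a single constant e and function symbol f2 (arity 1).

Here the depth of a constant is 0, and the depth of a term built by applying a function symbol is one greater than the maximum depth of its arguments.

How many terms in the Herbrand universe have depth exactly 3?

1

If N_k denotes the number of depth-≤k ground terms, the 1 constant gives N_0 = 1, and each function symbol of arity r contributes N_{k-1}^r new terms at level k: N_k = 1 + N_{k-1}.
N_0 = 1
N_1 = 1 + 1 = 2
N_2 = 1 + 2 = 3
N_3 = 1 + 3 = 4
Terms of depth exactly 3: N_3 − N_2 = 4 − 3 = 1.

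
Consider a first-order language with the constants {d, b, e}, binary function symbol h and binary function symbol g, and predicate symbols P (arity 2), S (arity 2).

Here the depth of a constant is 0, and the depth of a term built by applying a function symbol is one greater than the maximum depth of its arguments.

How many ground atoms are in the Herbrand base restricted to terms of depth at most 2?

1566450

First count ground terms of depth ≤ 2.
Let N_k = |{terms of depth ≤ k}|. Then N_0 = 3 and N_k = 3 + N_{k-1}^2 + N_{k-1}^2 for k ≥ 1 (one summand per function symbol, arity giving the exponent).
N_0 = 3
N_1 = 3 + 3^2 + 3^2 = 21
N_2 = 3 + 21^2 + 21^2 = 885
So |H| = 885.
Each predicate of arity r yields |H|^r ground atoms (one per choice of an r-tuple from H):
  P: 885^2 = 783225;  S: 885^2 = 783225
Total ground atoms: 783225 + 783225 = 1566450.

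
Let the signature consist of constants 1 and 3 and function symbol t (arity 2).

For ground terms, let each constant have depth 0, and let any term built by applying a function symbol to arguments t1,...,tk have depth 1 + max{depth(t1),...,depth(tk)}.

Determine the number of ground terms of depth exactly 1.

Count level by level. With function symbols t/2, the terms of depth ≤ k are the 2 constants together with each function applied to depth-≤(k−1) tuples, so N_k = 2 + N_{k-1}^2.
N_0 = 2
N_1 = 2 + 2^2 = 6
Terms of depth exactly 1: N_1 − N_0 = 6 − 2 = 4.

4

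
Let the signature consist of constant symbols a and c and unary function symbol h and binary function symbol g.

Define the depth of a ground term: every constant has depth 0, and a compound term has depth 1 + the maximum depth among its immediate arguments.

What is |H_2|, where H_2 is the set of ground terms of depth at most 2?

74

Write N_k for the number of ground terms of depth ≤ k. A term of depth ≤ k is either a constant or a function symbol applied to arguments of depth ≤ k−1, so N_k = 2 + N_{k-1} + N_{k-1}^2.
N_0 = 2
N_1 = 2 + 2 + 2^2 = 8
N_2 = 2 + 8 + 8^2 = 74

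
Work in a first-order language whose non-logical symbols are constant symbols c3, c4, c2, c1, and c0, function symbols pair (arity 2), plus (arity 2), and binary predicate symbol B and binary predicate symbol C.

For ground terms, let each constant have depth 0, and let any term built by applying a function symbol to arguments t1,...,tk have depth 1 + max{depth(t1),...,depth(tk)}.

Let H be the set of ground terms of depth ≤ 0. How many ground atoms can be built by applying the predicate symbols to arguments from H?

50

First count ground terms of depth ≤ 0.
Write N_k for the number of ground terms of depth ≤ k. A term of depth ≤ k is either a constant or a function symbol applied to arguments of depth ≤ k−1, so N_k = 5 + N_{k-1}^2 + N_{k-1}^2.
N_0 = 5
So |H| = 5.
For each predicate symbol, the number of ground atoms is |H| raised to its arity; summing:
  B: 5^2 = 25;  C: 5^2 = 25
Total ground atoms: 25 + 25 = 50.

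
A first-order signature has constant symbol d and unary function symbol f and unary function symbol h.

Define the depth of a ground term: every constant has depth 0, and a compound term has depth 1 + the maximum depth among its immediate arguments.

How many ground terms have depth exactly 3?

8

Count level by level. With function symbols f/1, h/1, the terms of depth ≤ k are the 1 constant together with each function applied to depth-≤(k−1) tuples, so N_k = 1 + N_{k-1} + N_{k-1}.
N_0 = 1
N_1 = 1 + 1 + 1 = 3
N_2 = 1 + 3 + 3 = 7
N_3 = 1 + 7 + 7 = 15
Terms of depth exactly 3: N_3 − N_2 = 15 − 7 = 8.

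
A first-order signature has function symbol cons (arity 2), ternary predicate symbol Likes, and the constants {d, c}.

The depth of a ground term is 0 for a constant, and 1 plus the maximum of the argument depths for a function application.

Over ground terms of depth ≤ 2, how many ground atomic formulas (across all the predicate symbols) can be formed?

First count ground terms of depth ≤ 2.
Let N_k = |{terms of depth ≤ k}|. Then N_0 = 2 and N_k = 2 + N_{k-1}^2 for k ≥ 1 (one summand per function symbol, arity giving the exponent).
N_0 = 2
N_1 = 2 + 2^2 = 6
N_2 = 2 + 6^2 = 38
So |H| = 38.
Ground atoms are formed by filling each argument slot of a predicate with a term from H, so an r-ary predicate gives |H|^r atoms:
  Likes: 38^3 = 54872
Total ground atoms: 54872.

54872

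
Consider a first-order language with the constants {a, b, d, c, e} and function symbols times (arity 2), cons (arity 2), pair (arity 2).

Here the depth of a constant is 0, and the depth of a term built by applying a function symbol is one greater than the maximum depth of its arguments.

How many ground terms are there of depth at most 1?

Let N_k count ground terms of depth at most k. Each non-constant term of depth ≤ k is some function symbol applied to depth-≤(k−1) arguments, giving N_k = 5 + N_{k-1}^2 + N_{k-1}^2 + N_{k-1}^2.
N_0 = 5
N_1 = 5 + 5^2 + 5^2 + 5^2 = 80

80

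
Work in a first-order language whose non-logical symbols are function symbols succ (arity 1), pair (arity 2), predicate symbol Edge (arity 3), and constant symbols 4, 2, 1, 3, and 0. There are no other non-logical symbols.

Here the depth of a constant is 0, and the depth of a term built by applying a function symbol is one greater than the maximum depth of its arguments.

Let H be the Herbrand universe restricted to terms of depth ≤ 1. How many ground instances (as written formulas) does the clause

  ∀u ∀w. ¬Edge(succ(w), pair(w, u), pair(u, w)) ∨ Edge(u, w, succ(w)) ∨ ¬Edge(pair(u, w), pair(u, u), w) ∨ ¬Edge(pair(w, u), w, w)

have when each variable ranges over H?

Ground terms of depth ≤ 1:
  Let N_k count ground terms of depth at most k. Each non-constant term of depth ≤ k is some function symbol applied to depth-≤(k−1) arguments, giving N_k = 5 + N_{k-1} + N_{k-1}^2.
  N_0 = 5
  N_1 = 5 + 5 + 5^2 = 35
So there are 35 ground terms available for substitution.
There are 2 variables to instantiate (u, w), each occurring in at least one literal, so different choices give different ground instances.
Number of ground instances = 35^2 = 1225.

1225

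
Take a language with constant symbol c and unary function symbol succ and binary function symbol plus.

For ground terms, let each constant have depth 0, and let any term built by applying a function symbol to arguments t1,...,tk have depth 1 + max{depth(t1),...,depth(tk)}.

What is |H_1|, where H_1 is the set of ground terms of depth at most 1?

3

Count level by level. With function symbols succ/1, plus/2, the terms of depth ≤ k are the 1 constant together with each function applied to depth-≤(k−1) tuples, so N_k = 1 + N_{k-1} + N_{k-1}^2.
N_0 = 1
N_1 = 1 + 1 + 1^2 = 3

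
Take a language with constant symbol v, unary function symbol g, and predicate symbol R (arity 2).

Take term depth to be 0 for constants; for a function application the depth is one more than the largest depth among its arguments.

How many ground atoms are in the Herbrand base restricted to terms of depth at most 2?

9

First count ground terms of depth ≤ 2.
Write N_k for the number of ground terms of depth ≤ k. A term of depth ≤ k is either a constant or a function symbol applied to arguments of depth ≤ k−1, so N_k = 1 + N_{k-1}.
N_0 = 1
N_1 = 1 + 1 = 2
N_2 = 1 + 2 = 3
Explicitly: v, g(v), g(g(v)).
So |H| = 3.
A ground atom is a predicate applied to a tuple of terms from H, so the count is the sum over predicates of |H|^arity:
  R: 3^2 = 9
Total ground atoms: 9.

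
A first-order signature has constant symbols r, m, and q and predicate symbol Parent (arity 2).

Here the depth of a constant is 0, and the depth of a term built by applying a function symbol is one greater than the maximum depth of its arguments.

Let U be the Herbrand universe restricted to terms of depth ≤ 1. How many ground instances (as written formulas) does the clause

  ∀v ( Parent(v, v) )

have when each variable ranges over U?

Ground terms of depth ≤ 1:
  With no function symbols every ground term is a constant, so there are exactly 3 ground terms at every depth bound.
  N_0 = 3
  N_1 = 3
  Explicitly: r, m, q.
So there are 3 ground terms available for substitution.
The body mentions the single quantified variable v; since ground terms form a free algebra, no two substitutions collapse to the same formula.
Number of ground instances = 3.

3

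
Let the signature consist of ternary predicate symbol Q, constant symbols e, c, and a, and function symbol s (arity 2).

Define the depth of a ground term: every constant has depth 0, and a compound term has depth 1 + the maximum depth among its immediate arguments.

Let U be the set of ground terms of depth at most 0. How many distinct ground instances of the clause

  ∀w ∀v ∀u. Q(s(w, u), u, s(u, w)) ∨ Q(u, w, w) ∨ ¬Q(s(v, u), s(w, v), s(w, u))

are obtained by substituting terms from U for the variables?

27

Ground terms of depth ≤ 0:
  Let N_k = |{terms of depth ≤ k}|. Then N_0 = 3 and N_k = 3 + N_{k-1}^2 for k ≥ 1 (one summand per function symbol, arity giving the exponent).
  N_0 = 3
  Explicitly: e, c, a.
So there are 3 ground terms available for substitution.
There are 3 variables to instantiate (w, v, u), each occurring in at least one literal, so different choices give different ground instances.
Number of ground instances = 3^3 = 27.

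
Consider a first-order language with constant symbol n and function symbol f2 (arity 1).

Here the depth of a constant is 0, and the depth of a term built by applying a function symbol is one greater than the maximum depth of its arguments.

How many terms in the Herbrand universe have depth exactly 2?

Write N_k for the number of ground terms of depth ≤ k. A term of depth ≤ k is either a constant or a function symbol applied to arguments of depth ≤ k−1, so N_k = 1 + N_{k-1}.
N_0 = 1
N_1 = 1 + 1 = 2
N_2 = 1 + 2 = 3
Terms of depth exactly 2: N_2 − N_1 = 3 − 2 = 1.

1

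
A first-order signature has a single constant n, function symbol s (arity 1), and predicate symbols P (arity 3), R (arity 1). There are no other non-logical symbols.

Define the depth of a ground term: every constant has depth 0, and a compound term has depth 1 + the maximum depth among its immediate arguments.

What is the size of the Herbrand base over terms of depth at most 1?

10

First count ground terms of depth ≤ 1.
Write N_k for the number of ground terms of depth ≤ k. A term of depth ≤ k is either a constant or a function symbol applied to arguments of depth ≤ k−1, so N_k = 1 + N_{k-1}.
N_0 = 1
N_1 = 1 + 1 = 2
Explicitly: n, s(n).
So |H| = 2.
Each predicate of arity r yields |H|^r ground atoms (one per choice of an r-tuple from H):
  P: 2^3 = 8;  R: 2
Total ground atoms: 8 + 2 = 10.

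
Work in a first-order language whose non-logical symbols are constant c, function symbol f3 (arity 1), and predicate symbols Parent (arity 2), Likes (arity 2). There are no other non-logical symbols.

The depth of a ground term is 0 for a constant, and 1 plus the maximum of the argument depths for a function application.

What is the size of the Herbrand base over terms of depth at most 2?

18

First count ground terms of depth ≤ 2.
If N_k denotes the number of depth-≤k ground terms, the 1 constant gives N_0 = 1, and each function symbol of arity r contributes N_{k-1}^r new terms at level k: N_k = 1 + N_{k-1}.
N_0 = 1
N_1 = 1 + 1 = 2
N_2 = 1 + 2 = 3
So |H| = 3.
Each predicate of arity r yields |H|^r ground atoms (one per choice of an r-tuple from H):
  Parent: 3^2 = 9;  Likes: 3^2 = 9
Total ground atoms: 9 + 9 = 18.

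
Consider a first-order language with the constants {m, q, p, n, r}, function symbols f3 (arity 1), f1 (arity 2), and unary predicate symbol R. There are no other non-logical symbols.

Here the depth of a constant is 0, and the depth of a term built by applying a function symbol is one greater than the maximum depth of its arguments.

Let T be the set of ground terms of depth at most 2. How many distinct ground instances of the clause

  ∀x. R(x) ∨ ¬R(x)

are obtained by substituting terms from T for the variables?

1265

Ground terms of depth ≤ 2:
  If N_k denotes the number of depth-≤k ground terms, the 5 constants give N_0 = 5, and each function symbol of arity r contributes N_{k-1}^r new terms at level k: N_k = 5 + N_{k-1} + N_{k-1}^2.
  N_0 = 5
  N_1 = 5 + 5 + 5^2 = 35
  N_2 = 5 + 35 + 35^2 = 1265
So there are 1265 ground terms available for substitution.
The body mentions the single quantified variable x; since ground terms form a free algebra, no two substitutions collapse to the same formula.
Number of ground instances = 1265.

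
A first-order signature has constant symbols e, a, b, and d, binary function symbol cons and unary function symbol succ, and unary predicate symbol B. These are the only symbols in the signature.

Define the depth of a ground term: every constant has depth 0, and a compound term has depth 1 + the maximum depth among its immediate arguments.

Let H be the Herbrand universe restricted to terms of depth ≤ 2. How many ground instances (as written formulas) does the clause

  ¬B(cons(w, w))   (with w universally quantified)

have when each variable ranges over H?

604

Ground terms of depth ≤ 2:
  Count level by level. With function symbols cons/2, succ/1, the terms of depth ≤ k are the 4 constants together with each function applied to depth-≤(k−1) tuples, so N_k = 4 + N_{k-1}^2 + N_{k-1}.
  N_0 = 4
  N_1 = 4 + 4^2 + 4 = 24
  N_2 = 4 + 24^2 + 24 = 604
So there are 604 ground terms available for substitution.
The body mentions the single quantified variable w; since ground terms form a free algebra, no two substitutions collapse to the same formula.
Number of ground instances = 604.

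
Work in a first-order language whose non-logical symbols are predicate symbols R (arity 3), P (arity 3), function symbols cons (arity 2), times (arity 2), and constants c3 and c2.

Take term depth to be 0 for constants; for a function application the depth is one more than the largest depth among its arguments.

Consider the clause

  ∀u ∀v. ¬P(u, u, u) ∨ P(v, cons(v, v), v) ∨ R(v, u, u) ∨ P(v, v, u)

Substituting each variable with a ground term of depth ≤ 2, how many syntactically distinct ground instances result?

Ground terms of depth ≤ 2:
  Write N_k for the number of ground terms of depth ≤ k. A term of depth ≤ k is either a constant or a function symbol applied to arguments of depth ≤ k−1, so N_k = 2 + N_{k-1}^2 + N_{k-1}^2.
  N_0 = 2
  N_1 = 2 + 2^2 + 2^2 = 10
  N_2 = 2 + 10^2 + 10^2 = 202
So there are 202 ground terms available for substitution.
Each of u, v ranges independently over the available ground terms, and distinct assignments produce distinct instances.
Number of ground instances = 202^2 = 40804.

40804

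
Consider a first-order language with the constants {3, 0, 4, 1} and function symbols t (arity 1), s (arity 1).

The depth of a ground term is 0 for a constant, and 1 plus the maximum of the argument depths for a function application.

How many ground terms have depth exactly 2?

16

Count level by level. With function symbols t/1, s/1, the terms of depth ≤ k are the 4 constants together with each function applied to depth-≤(k−1) tuples, so N_k = 4 + N_{k-1} + N_{k-1}.
N_0 = 4
N_1 = 4 + 4 + 4 = 12
N_2 = 4 + 12 + 12 = 28
Terms of depth exactly 2: N_2 − N_1 = 28 − 12 = 16.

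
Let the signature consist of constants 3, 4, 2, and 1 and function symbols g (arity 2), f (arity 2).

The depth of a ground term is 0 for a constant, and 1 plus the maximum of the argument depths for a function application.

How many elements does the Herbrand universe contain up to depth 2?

Count level by level. With function symbols g/2, f/2, the terms of depth ≤ k are the 4 constants together with each function applied to depth-≤(k−1) tuples, so N_k = 4 + N_{k-1}^2 + N_{k-1}^2.
N_0 = 4
N_1 = 4 + 4^2 + 4^2 = 36
N_2 = 4 + 36^2 + 36^2 = 2596

2596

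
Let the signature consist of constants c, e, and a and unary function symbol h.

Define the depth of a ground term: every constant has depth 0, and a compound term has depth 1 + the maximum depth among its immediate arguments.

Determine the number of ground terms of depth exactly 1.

If N_k denotes the number of depth-≤k ground terms, the 3 constants give N_0 = 3, and each function symbol of arity r contributes N_{k-1}^r new terms at level k: N_k = 3 + N_{k-1}.
N_0 = 3
N_1 = 3 + 3 = 6
Terms of depth exactly 1: N_1 − N_0 = 6 − 3 = 3.

3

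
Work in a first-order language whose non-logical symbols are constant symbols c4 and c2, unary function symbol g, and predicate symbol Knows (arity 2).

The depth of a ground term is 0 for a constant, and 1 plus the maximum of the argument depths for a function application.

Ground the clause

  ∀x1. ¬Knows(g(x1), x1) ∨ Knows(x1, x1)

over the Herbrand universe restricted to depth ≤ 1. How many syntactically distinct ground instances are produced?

4

Ground terms of depth ≤ 1:
  Let N_k = |{terms of depth ≤ k}|. Then N_0 = 2 and N_k = 2 + N_{k-1} for k ≥ 1 (one summand per function symbol, arity giving the exponent).
  N_0 = 2
  N_1 = 2 + 2 = 4
So there are 4 ground terms available for substitution.
The variable x1 ranges independently over the available ground terms, and distinct assignments produce distinct instances.
Number of ground instances = 4.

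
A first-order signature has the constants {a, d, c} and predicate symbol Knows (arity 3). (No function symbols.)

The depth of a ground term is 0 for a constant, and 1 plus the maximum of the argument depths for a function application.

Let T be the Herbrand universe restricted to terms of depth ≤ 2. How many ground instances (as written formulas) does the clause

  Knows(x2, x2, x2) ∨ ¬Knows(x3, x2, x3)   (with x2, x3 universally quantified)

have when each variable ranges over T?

9

Ground terms of depth ≤ 2:
  With no function symbols every ground term is a constant, so there are exactly 3 ground terms at every depth bound.
  N_0 = 3
  N_1 = 3
  N_2 = 3
So there are 3 ground terms available for substitution.
The clause has 2 distinct variables (x2, x3), each appearing in the body. In the free term algebra distinct substitutions yield syntactically distinct ground instances.
Number of ground instances = 3^2 = 9.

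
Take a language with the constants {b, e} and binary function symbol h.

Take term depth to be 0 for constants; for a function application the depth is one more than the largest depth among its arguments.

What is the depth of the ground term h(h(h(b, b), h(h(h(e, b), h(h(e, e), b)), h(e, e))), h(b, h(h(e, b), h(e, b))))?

6

depth(h(b, b)) = 1 + max(0, 0) = 1
depth(h(e, b)) = 1 + max(0, 0) = 1
depth(h(e, e)) = 1 + max(0, 0) = 1
depth(h(h(e, e), b)) = 1 + max(1, 0) = 2
depth(h(h(e, b), h(h(e, e), b))) = 1 + max(1, 2) = 3
depth(h(h(h(e, b), h(h(e, e), b)), h(e, e))) = 1 + max(3, 1) = 4
depth(h(h(b, b), h(h(h(e, b), h(h(e, e), b)), h(e, e)))) = 1 + max(1, 4) = 5
depth(h(h(e, b), h(e, b))) = 1 + max(1, 1) = 2
depth(h(b, h(h(e, b), h(e, b)))) = 1 + max(0, 2) = 3
depth(h(h(h(b, b), h(h(h(e, b), h(h(e, e), b)), h(e, e))), h(b, h(h(e, b), h(e, b))))) = 1 + max(5, 3) = 6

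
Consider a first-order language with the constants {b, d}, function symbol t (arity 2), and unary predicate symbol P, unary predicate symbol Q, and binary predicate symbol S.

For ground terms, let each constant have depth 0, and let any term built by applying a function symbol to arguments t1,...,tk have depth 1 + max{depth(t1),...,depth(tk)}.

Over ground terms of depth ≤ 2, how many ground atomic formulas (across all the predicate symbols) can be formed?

First count ground terms of depth ≤ 2.
Count level by level. With function symbols t/2, the terms of depth ≤ k are the 2 constants together with each function applied to depth-≤(k−1) tuples, so N_k = 2 + N_{k-1}^2.
N_0 = 2
N_1 = 2 + 2^2 = 6
N_2 = 2 + 6^2 = 38
So |H| = 38.
For each predicate symbol, the number of ground atoms is |H| raised to its arity; summing:
  P: 38;  Q: 38;  S: 38^2 = 1444
Total ground atoms: 38 + 38 + 1444 = 1520.

1520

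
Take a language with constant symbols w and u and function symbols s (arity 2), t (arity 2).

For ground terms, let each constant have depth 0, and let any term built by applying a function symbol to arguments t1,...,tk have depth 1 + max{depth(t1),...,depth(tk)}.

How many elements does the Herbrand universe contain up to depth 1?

10

Count level by level. With function symbols s/2, t/2, the terms of depth ≤ k are the 2 constants together with each function applied to depth-≤(k−1) tuples, so N_k = 2 + N_{k-1}^2 + N_{k-1}^2.
N_0 = 2
N_1 = 2 + 2^2 + 2^2 = 10
Explicitly: w, u, s(w, w), s(w, u), s(u, w), s(u, u), t(w, w), t(w, u), t(u, w), t(u, u).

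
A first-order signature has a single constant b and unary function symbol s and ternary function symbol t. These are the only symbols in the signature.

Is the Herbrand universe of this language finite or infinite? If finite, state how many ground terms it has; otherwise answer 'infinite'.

The signature has at least one function symbol (s, arity 1) and at least one constant (b).
Iterating s gives infinitely many distinct ground terms: b, s(b), s(s(b)), ...
So the Herbrand universe is infinite.

infinite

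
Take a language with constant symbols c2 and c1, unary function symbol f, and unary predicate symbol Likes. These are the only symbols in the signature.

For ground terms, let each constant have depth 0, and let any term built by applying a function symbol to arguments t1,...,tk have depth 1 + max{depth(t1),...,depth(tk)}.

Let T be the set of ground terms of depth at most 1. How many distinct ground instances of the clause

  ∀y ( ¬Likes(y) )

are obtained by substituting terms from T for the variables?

Ground terms of depth ≤ 1:
  Count level by level. With function symbols f/1, the terms of depth ≤ k are the 2 constants together with each function applied to depth-≤(k−1) tuples, so N_k = 2 + N_{k-1}.
  N_0 = 2
  N_1 = 2 + 2 = 4
  Explicitly: c2, c1, f(c2), f(c1).
So there are 4 ground terms available for substitution.
There is 1 variable to instantiate (y),  occurring in at least one literal, so different choices give different ground instances.
Number of ground instances = 4.

4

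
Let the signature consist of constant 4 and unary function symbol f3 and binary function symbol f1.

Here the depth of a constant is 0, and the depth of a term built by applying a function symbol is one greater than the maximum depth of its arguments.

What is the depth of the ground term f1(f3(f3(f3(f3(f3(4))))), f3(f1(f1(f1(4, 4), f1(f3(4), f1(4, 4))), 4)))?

depth(f3(4)) = 1 + depth(4) = 1 + 0 = 1
depth(f3(f3(4))) = 1 + depth(f3(4)) = 1 + 1 = 2
depth(f3(f3(f3(4)))) = 1 + depth(f3(f3(4))) = 1 + 2 = 3
depth(f3(f3(f3(f3(4))))) = 1 + depth(f3(f3(f3(4)))) = 1 + 3 = 4
depth(f3(f3(f3(f3(f3(4)))))) = 1 + depth(f3(f3(f3(f3(4))))) = 1 + 4 = 5
depth(f1(4, 4)) = 1 + max(0, 0) = 1
depth(f1(f3(4), f1(4, 4))) = 1 + max(1, 1) = 2
depth(f1(f1(4, 4), f1(f3(4), f1(4, 4)))) = 1 + max(1, 2) = 3
depth(f1(f1(f1(4, 4), f1(f3(4), f1(4, 4))), 4)) = 1 + max(3, 0) = 4
depth(f3(f1(f1(f1(4, 4), f1(f3(4), f1(4, 4))), 4))) = 1 + depth(f1(f1(f1(4, 4), f1(f3(4), f1(4, 4))), 4)) = 1 + 4 = 5
depth(f1(f3(f3(f3(f3(f3(4))))), f3(f1(f1(f1(4, 4), f1(f3(4), f1(4, 4))), 4)))) = 1 + max(5, 5) = 6

6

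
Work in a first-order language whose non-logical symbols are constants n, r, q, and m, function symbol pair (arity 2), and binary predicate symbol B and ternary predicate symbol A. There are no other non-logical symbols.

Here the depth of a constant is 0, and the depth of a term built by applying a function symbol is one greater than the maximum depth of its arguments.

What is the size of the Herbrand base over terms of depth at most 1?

8400

First count ground terms of depth ≤ 1.
If N_k denotes the number of depth-≤k ground terms, the 4 constants give N_0 = 4, and each function symbol of arity r contributes N_{k-1}^r new terms at level k: N_k = 4 + N_{k-1}^2.
N_0 = 4
N_1 = 4 + 4^2 = 20
So |H| = 20.
A ground atom is a predicate applied to a tuple of terms from H, so the count is the sum over predicates of |H|^arity:
  B: 20^2 = 400;  A: 20^3 = 8000
Total ground atoms: 400 + 8000 = 8400.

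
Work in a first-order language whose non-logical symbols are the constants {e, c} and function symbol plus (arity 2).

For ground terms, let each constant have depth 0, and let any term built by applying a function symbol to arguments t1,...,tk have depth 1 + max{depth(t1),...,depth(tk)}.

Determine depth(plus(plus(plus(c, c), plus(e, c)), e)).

3

depth(plus(c, c)) = 1 + max(0, 0) = 1
depth(plus(e, c)) = 1 + max(0, 0) = 1
depth(plus(plus(c, c), plus(e, c))) = 1 + max(1, 1) = 2
depth(plus(plus(plus(c, c), plus(e, c)), e)) = 1 + max(2, 0) = 3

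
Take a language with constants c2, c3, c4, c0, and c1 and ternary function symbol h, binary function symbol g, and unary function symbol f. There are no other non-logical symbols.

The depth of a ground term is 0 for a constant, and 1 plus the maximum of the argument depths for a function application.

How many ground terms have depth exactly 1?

Count level by level. With function symbols h/3, g/2, f/1, the terms of depth ≤ k are the 5 constants together with each function applied to depth-≤(k−1) tuples, so N_k = 5 + N_{k-1}^3 + N_{k-1}^2 + N_{k-1}.
N_0 = 5
N_1 = 5 + 5^3 + 5^2 + 5 = 160
Terms of depth exactly 1: N_1 − N_0 = 160 − 5 = 155.

155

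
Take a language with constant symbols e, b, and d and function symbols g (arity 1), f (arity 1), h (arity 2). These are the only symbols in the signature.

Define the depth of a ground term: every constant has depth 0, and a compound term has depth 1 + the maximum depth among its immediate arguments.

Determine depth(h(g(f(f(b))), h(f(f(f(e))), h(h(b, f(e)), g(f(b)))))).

depth(f(b)) = 1 + depth(b) = 1 + 0 = 1
depth(f(f(b))) = 1 + depth(f(b)) = 1 + 1 = 2
depth(g(f(f(b)))) = 1 + depth(f(f(b))) = 1 + 2 = 3
depth(f(e)) = 1 + depth(e) = 1 + 0 = 1
depth(f(f(e))) = 1 + depth(f(e)) = 1 + 1 = 2
depth(f(f(f(e)))) = 1 + depth(f(f(e))) = 1 + 2 = 3
depth(h(b, f(e))) = 1 + max(0, 1) = 2
depth(g(f(b))) = 1 + depth(f(b)) = 1 + 1 = 2
depth(h(h(b, f(e)), g(f(b)))) = 1 + max(2, 2) = 3
depth(h(f(f(f(e))), h(h(b, f(e)), g(f(b))))) = 1 + max(3, 3) = 4
depth(h(g(f(f(b))), h(f(f(f(e))), h(h(b, f(e)), g(f(b)))))) = 1 + max(3, 4) = 5

5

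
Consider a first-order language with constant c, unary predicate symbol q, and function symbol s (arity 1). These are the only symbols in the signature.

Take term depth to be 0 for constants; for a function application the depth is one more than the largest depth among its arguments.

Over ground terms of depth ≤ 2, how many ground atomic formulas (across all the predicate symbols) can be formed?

First count ground terms of depth ≤ 2.
Write N_k for the number of ground terms of depth ≤ k. A term of depth ≤ k is either a constant or a function symbol applied to arguments of depth ≤ k−1, so N_k = 1 + N_{k-1}.
N_0 = 1
N_1 = 1 + 1 = 2
N_2 = 1 + 2 = 3
Explicitly: c, s(c), s(s(c)).
So |H| = 3.
For each predicate symbol, the number of ground atoms is |H| raised to its arity; summing:
  q: 3
Total ground atoms: 3.

3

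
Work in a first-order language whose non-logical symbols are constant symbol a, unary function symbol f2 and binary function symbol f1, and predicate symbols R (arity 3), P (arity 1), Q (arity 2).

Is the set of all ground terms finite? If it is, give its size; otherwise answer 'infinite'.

The signature has at least one function symbol (f2, arity 1) and at least one constant (a).
Iterating f2 gives infinitely many distinct ground terms: a, f2(a), f2(f2(a)), ...
So the Herbrand universe is infinite.

infinite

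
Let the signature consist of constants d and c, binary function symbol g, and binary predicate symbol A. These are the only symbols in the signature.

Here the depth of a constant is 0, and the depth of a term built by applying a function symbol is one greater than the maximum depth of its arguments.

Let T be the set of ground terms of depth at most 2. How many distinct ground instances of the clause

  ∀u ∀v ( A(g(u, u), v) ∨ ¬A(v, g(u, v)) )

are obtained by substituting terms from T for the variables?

1444

Ground terms of depth ≤ 2:
  Write N_k for the number of ground terms of depth ≤ k. A term of depth ≤ k is either a constant or a function symbol applied to arguments of depth ≤ k−1, so N_k = 2 + N_{k-1}^2.
  N_0 = 2
  N_1 = 2 + 2^2 = 6
  N_2 = 2 + 6^2 = 38
So there are 38 ground terms available for substitution.
There are 2 variables to instantiate (u, v), each occurring in at least one literal, so different choices give different ground instances.
Number of ground instances = 38^2 = 1444.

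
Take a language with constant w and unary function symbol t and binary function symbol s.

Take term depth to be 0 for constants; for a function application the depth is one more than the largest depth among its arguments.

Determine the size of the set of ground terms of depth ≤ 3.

183

Let N_k = |{terms of depth ≤ k}|. Then N_0 = 1 and N_k = 1 + N_{k-1} + N_{k-1}^2 for k ≥ 1 (one summand per function symbol, arity giving the exponent).
N_0 = 1
N_1 = 1 + 1 + 1^2 = 3
N_2 = 1 + 3 + 3^2 = 13
N_3 = 1 + 13 + 13^2 = 183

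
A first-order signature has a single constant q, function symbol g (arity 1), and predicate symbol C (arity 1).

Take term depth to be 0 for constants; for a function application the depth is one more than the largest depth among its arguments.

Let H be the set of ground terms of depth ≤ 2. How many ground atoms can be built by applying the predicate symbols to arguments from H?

First count ground terms of depth ≤ 2.
Write N_k for the number of ground terms of depth ≤ k. A term of depth ≤ k is either a constant or a function symbol applied to arguments of depth ≤ k−1, so N_k = 1 + N_{k-1}.
N_0 = 1
N_1 = 1 + 1 = 2
N_2 = 1 + 2 = 3
Explicitly: q, g(q), g(g(q)).
So |H| = 3.
A ground atom is a predicate applied to a tuple of terms from H, so the count is the sum over predicates of |H|^arity:
  C: 3
Total ground atoms: 3.

3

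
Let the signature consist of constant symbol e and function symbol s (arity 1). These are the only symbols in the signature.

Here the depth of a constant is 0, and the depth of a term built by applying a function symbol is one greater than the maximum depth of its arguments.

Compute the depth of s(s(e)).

2

depth(s(e)) = 1 + depth(e) = 1 + 0 = 1
depth(s(s(e))) = 1 + depth(s(e)) = 1 + 1 = 2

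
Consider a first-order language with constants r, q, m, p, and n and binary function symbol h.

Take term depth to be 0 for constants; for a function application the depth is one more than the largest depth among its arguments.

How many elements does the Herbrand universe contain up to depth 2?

905

Let N_k = |{terms of depth ≤ k}|. Then N_0 = 5 and N_k = 5 + N_{k-1}^2 for k ≥ 1 (one summand per function symbol, arity giving the exponent).
N_0 = 5
N_1 = 5 + 5^2 = 30
N_2 = 5 + 30^2 = 905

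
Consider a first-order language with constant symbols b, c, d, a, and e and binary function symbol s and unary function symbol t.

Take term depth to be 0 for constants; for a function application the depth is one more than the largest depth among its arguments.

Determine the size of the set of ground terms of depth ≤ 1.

Let N_k = |{terms of depth ≤ k}|. Then N_0 = 5 and N_k = 5 + N_{k-1}^2 + N_{k-1} for k ≥ 1 (one summand per function symbol, arity giving the exponent).
N_0 = 5
N_1 = 5 + 5^2 + 5 = 35

35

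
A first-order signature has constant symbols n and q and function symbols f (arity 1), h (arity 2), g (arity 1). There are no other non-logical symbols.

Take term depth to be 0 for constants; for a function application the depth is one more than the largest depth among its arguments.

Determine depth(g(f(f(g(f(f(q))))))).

6

depth(f(q)) = 1 + depth(q) = 1 + 0 = 1
depth(f(f(q))) = 1 + depth(f(q)) = 1 + 1 = 2
depth(g(f(f(q)))) = 1 + depth(f(f(q))) = 1 + 2 = 3
depth(f(g(f(f(q))))) = 1 + depth(g(f(f(q)))) = 1 + 3 = 4
depth(f(f(g(f(f(q)))))) = 1 + depth(f(g(f(f(q))))) = 1 + 4 = 5
depth(g(f(f(g(f(f(q))))))) = 1 + depth(f(f(g(f(f(q)))))) = 1 + 5 = 6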